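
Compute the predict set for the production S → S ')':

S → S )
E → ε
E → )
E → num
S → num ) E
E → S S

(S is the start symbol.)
PREDICT(S → S ')') = (FIRST(RHS) \ {ε}) ∪ (FOLLOW(S) if ε ∈ FIRST(RHS), i.e. RHS ⇒* ε)
FIRST(S) = { 'num' }
FIRST(S ')') = { 'num' }
ε ∉ FIRST(S ')'), so FOLLOW(S) is not added.
PREDICT(S → S ')') = { 'num' }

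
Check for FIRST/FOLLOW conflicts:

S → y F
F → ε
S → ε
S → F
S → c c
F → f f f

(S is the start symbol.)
A FIRST/FOLLOW conflict occurs when a non-terminal N has a nullable alternative N → β (β ⇒* ε) and another alternative N → α with FIRST(α) ∩ FOLLOW(N) ≠ ∅: on such a lookahead the parser cannot decide between expanding α and letting N vanish via β.

Nullable non-terminals: F, S.
FIRST sets used below: FIRST(F) = { 'f', ε }

F: nullable alternative(s) F → ε; FOLLOW(F) = { $ }
  F → ε: FIRST \ {ε} = { } — this is the only nullable alternative, skip
  F → f f f: FIRST \ {ε} = { 'f' } — disjoint from FOLLOW(F)

S: nullable alternative(s) S → ε, S → F; FOLLOW(S) = { $ }
  S → y F: FIRST \ {ε} = { 'y' } — disjoint from FOLLOW(S)
  S → ε: FIRST \ {ε} = { } — disjoint from FOLLOW(S)
  S → F: FIRST \ {ε} = { 'f' } — disjoint from FOLLOW(S)
  S → c c: FIRST \ {ε} = { 'c' } — disjoint from FOLLOW(S)

No FIRST/FOLLOW conflicts found.

Answer: No FIRST/FOLLOW conflicts.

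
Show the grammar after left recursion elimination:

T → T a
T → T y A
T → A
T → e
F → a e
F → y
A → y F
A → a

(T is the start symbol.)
T is directly left-recursive. The standard transformation for
  A → A α₁ | ... | A α_m | β₁ | ... | β_n
is
  A  → β₁ A' | ... | β_n A'
  A' → α₁ A' | ... | α_m A' | ε

T → A becomes T → A T'
T → e becomes T → e T'
T → T a becomes T' → a T'
T → T y A becomes T' → y A T'
Add T' → ε

Productions for other non-terminals are unchanged:
  F → a e
  F → y
  A → y F
  A → a

Resulting grammar:
T → A T'
T → e T'
T' → a T'
T' → y A T'
T' → ε
F → a e
F → y
A → y F
A → a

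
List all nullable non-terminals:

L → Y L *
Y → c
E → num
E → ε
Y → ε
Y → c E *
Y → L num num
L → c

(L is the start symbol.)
ε-productions: E → ε, Y → ε
So E, Y are immediately nullable.
No further non-terminal can be added: every production for the remaining non-terminals contains a terminal or a non-nullable non-terminal.
Nullable = { 'E', 'Y' }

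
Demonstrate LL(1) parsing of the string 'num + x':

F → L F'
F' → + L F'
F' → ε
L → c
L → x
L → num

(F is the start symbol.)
LL(1) parsing maintains a stack (initially the start symbol over $) and the input. At each step: if the stack top is a terminal, match it against the current input token; if it is a non-terminal N, replace it with the RHS of M[N, lookahead] (the unique production whose predict set contains the lookahead).

Stack is shown with the top on the left.

Stack     Input      Action
---------------------------
F $       num + x $  output F → L F'
L F' $    num + x $  output L → num
num F' $  num + x $  match 'num'
F' $      + x $      output F' → + L F'
+ L F' $  + x $      match '+'
L F' $    x $        output L → x
x F' $    x $        match 'x'
F' $      $          output F' → ε
$         $          accept

The string is accepted.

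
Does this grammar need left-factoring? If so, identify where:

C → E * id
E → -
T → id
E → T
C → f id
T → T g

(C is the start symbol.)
No, left-factoring is not needed

Left-factoring is needed when two productions for the same non-terminal
share a common prefix on the right-hand side.

Productions for C:
  C → E * id
  C → f id
Productions for E:
  E → -
  E → T
Productions for T:
  T → id
  T → T g

No common prefixes found.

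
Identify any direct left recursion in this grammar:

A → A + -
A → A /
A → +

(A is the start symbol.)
Direct left recursion occurs when N → N α for some non-terminal N (the right-hand side begins with the left-hand side itself).

A → A + -: LEFT RECURSIVE (starts with A)
A → A /: LEFT RECURSIVE (starts with A)
A → +: starts with '+'

The grammar has direct left recursion on: A.

Answer: Yes, A is left-recursive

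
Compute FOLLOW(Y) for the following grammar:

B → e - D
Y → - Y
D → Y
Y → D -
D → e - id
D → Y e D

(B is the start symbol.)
{ $, '-', 'e' }

To compute FOLLOW(Y), find every occurrence of Y on a right-hand side N → α Y β: add FIRST(β) \ {ε}, and if β is empty or nullable also add FOLLOW(N). Iterate to a fixed point.

In Y → - Y: Y is at the end; this adds FOLLOW(Y) to itself — nothing new
In D → Y: Y is at the end, add FOLLOW(D)
In D → Y e D: Y is followed by e D, add FIRST(e D) \ {ε} = { 'e' }

The FOLLOW sets referred to above (computed the same way, to a fixed point):
  FOLLOW(D) = { $, '-' }

Taking the union: FOLLOW(Y) = { $, '-', 'e' }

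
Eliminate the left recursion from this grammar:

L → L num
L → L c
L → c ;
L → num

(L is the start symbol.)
L → c ; L'
L → num L'
L' → num L'
L' → c L'
L' → ε

L is directly left-recursive. The standard transformation for
  A → A α₁ | ... | A α_m | β₁ | ... | β_n
is
  A  → β₁ A' | ... | β_n A'
  A' → α₁ A' | ... | α_m A' | ε

L → c ; becomes L → c ; L'
L → num becomes L → num L'
L → L num becomes L' → num L'
L → L c becomes L' → c L'
Add L' → ε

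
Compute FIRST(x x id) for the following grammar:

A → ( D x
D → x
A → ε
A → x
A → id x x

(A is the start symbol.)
{ 'x' }

To compute FIRST(x x id), process the symbols left to right:
Symbol x is a terminal. Add 'x' and stop.
FIRST(x x id) = { 'x' }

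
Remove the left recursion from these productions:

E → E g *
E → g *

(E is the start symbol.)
E → g * E'
E' → g * E'
E' → ε

E is directly left-recursive. The standard transformation for
  A → A α₁ | ... | A α_m | β₁ | ... | β_n
is
  A  → β₁ A' | ... | β_n A'
  A' → α₁ A' | ... | α_m A' | ε

E → g * becomes E → g * E'
E → E g * becomes E' → g * E'
Add E' → ε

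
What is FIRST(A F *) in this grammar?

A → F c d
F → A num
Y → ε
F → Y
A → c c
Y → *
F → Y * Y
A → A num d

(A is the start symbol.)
FIRST sets of the non-terminals involved (from the grammar, by fixed-point iteration):
  FIRST(A) = { '*', 'c' }

To compute FIRST(A F *), process the symbols left to right:
Symbol A is a non-terminal. Add FIRST(A) \ {ε} = { '*', 'c' }
A is not nullable (ε ∉ FIRST(A)), so stop here.
FIRST(A F *) = { '*', 'c' }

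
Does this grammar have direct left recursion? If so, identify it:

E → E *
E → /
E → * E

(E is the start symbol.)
Direct left recursion occurs when N → N α for some non-terminal N (the right-hand side begins with the left-hand side itself).

E → E *: LEFT RECURSIVE (starts with E)
E → /: starts with '/'
E → * E: starts with '*'

The grammar has direct left recursion on: E.

Answer: Yes, E is left-recursive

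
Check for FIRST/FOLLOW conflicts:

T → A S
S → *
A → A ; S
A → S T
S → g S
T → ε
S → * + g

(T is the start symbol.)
Yes. T → A S with FOLLOW(T) on { '*', 'g' }

A FIRST/FOLLOW conflict occurs when a non-terminal N has a nullable alternative N → β (β ⇒* ε) and another alternative N → α with FIRST(α) ∩ FOLLOW(N) ≠ ∅: on such a lookahead the parser cannot decide between expanding α and letting N vanish via β.

Nullable non-terminals: T.
FIRST sets used below: FIRST(A) = { '*', 'g' }

T: nullable alternative(s) T → ε; FOLLOW(T) = { $, '*', ';', 'g' }
  T → A S: FIRST \ {ε} = { '*', 'g' } — overlaps FOLLOW(T) on { '*', 'g' }: CONFLICT
  T → ε: FIRST \ {ε} = { } — this is the only nullable alternative, skip

A, S have no nullable alternative, so no FIRST/FOLLOW check is needed there.

So the grammar has 1 FIRST/FOLLOW conflict (marked CONFLICT above).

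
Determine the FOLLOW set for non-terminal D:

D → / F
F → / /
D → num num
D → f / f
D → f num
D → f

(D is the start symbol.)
{ $ }

To compute FOLLOW(D), find every occurrence of D on a right-hand side N → α D β: add FIRST(β) \ {ε}, and if β is empty or nullable also add FOLLOW(N). Iterate to a fixed point.

D is the start symbol, so $ ∈ FOLLOW(D).
D does not occur on any right-hand side.

Taking the union: FOLLOW(D) = { $ }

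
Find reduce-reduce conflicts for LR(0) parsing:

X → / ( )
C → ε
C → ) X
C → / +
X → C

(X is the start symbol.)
No reduce-reduce conflicts

Augment with X' → X and build the canonical LR(0) collection (I0 = CLOSURE({[X' → . X]}), then GOTO on every symbol after a dot until no new states appear). It has 9 states:
  I0: { [C → . ) X], [C → . / +], [C → .], [X → . / ( )], [X → . C], [X' → . X] }  — shift, reduce
  I1: { [C → ) . X], [C → . ) X], [C → . / +], [C → .], [X → . / ( )], [X → . C] }  — shift, reduce
  I2: { [C → / . +], [X → / . ( )] }  — shift
  I3: { [X → C .] }  — reduce
  I4: { [X' → X .] }  — accept
  I5: { [X → / ( . )] }  — shift
  I6: { [C → / + .] }  — reduce
  I7: { [X → / ( ) .] }  — reduce
  I8: { [C → ) X .] }  — reduce

No state contains more than one complete item.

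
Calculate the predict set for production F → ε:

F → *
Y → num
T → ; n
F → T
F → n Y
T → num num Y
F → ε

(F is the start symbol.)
{ $ }

PREDICT(F → ε) = (FIRST(RHS) \ {ε}) ∪ (FOLLOW(F) if ε ∈ FIRST(RHS), i.e. RHS ⇒* ε)
The right-hand side is ε (FIRST(ε) = { ε }), so the predict set is FOLLOW(F) = { $ }
PREDICT(F → ε) = { $ }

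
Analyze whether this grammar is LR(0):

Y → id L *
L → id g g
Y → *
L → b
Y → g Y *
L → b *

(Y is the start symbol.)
No. Shift-reduce conflict between [L → b .] and [L → b . *]

Augment with Y' → Y and build the canonical LR(0) collection (I0 = CLOSURE({[Y' → . Y]}), then GOTO on every symbol after a dot until no new states appear). It has 14 states:
  I0: { [Y → . *], [Y → . g Y *], [Y → . id L *], [Y' → . Y] }  — shift
  I1: { [Y → * .] }  — reduce
  I2: { [Y' → Y .] }  — accept
  I3: { [Y → . *], [Y → . g Y *], [Y → . id L *], [Y → g . Y *] }  — shift
  I4: { [L → . b *], [L → . b], [L → . id g g], [Y → id . L *] }  — shift
  I5: { [Y → id L . *] }  — shift
  I6: { [L → b . *], [L → b .] }  — shift, reduce
  I7: { [L → id . g g] }  — shift
  I8: { [L → id g . g] }  — shift
  I9: { [L → id g g .] }  — reduce
  I10: { [L → b * .] }  — reduce
  I11: { [Y → id L * .] }  — reduce
  I12: { [Y → g Y . *] }  — shift
  I13: { [Y → g Y * .] }  — reduce

Conflict in state I6:
  Shift-reduce conflict between [L → b .] and [L → b . *]
So the grammar is NOT LR(0).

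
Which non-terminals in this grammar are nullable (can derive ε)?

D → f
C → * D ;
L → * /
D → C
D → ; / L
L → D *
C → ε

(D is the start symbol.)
ε-productions: C → ε
So C is immediately nullable.
D → C: every symbol on the right is nullable, so D is nullable too.
No further non-terminal can be added: every production for the remaining non-terminals contains a terminal or a non-nullable non-terminal.
Nullable = { 'C', 'D' }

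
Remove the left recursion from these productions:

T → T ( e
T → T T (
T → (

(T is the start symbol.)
T → ( T'
T' → ( e T'
T' → T ( T'
T' → ε

T is directly left-recursive. The standard transformation for
  A → A α₁ | ... | A α_m | β₁ | ... | β_n
is
  A  → β₁ A' | ... | β_n A'
  A' → α₁ A' | ... | α_m A' | ε

T → ( becomes T → ( T'
T → T ( e becomes T' → ( e T'
T → T T ( becomes T' → T ( T'
Add T' → ε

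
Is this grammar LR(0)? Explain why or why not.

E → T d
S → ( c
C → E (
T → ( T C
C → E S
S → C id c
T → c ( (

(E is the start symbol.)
Augment with E' → E and build the canonical LR(0) collection (I0 = CLOSURE({[E' → . E]}), then GOTO on every symbol after a dot until no new states appear). It has 17 states:
  I0: { [E → . T d], [E' → . E], [T → . ( T C], [T → . c ( (] }  — shift
  I1: { [T → ( . T C], [T → . ( T C], [T → . c ( (] }  — shift
  I2: { [E' → E .] }  — accept
  I3: { [E → T . d] }  — shift
  I4: { [T → c . ( (] }  — shift
  I5: { [T → c ( . (] }  — shift
  I6: { [T → c ( ( .] }  — reduce
  I7: { [E → T d .] }  — reduce
  I8: { [C → . E (], [C → . E S], [E → . T d], [T → ( T . C], [T → . ( T C], [T → . c ( (] }  — shift
  I9: { [T → ( T C .] }  — reduce
  I10: { [C → . E (], [C → . E S], [C → E . (], [C → E . S], [E → . T d], [S → . ( c], [S → . C id c], [T → . ( T C], [T → . c ( (] }  — shift
  I11: { [C → E ( .], [S → ( . c], [T → ( . T C], [T → . ( T C], [T → . c ( (] }  — shift, reduce
  I12: { [S → C . id c] }  — shift
  I13: { [C → E S .] }  — reduce
  I14: { [S → C id . c] }  — shift
  I15: { [S → C id c .] }  — reduce
  I16: { [S → ( c .], [T → c . ( (] }  — shift, reduce

Conflict in state I11:
  Shift-reduce conflict between [C → E ( .] and [S → ( . c]
So the grammar is NOT LR(0).

Answer: No. Shift-reduce conflict between [C → E ( .] and [S → ( . c]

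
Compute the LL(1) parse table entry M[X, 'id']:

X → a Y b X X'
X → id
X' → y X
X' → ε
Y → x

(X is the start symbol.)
X → id

To find M[X, 'id'], we find productions for X where 'id' is in the predict set (PREDICT(N → α) = (FIRST(α) \ {ε}) ∪ (FOLLOW(N) if α ⇒* ε)).

X → a Y b X X': PREDICT = { 'a' }
X → id: PREDICT = { 'id' }
  'id' is in predict set, so this production goes in M[X, 'id']

M[X, 'id'] = X → id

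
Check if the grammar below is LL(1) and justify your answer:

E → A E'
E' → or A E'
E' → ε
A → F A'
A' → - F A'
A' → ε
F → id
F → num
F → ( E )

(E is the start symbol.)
A grammar is LL(1) if for each non-terminal N with multiple productions, the predict sets of those productions are pairwise disjoint, where PREDICT(N → α) = (FIRST(α) \ {ε}) ∪ (FOLLOW(N) if α ⇒* ε).

Relevant sets:
  FOLLOW(E') = { $, ')' }
  FOLLOW(A') = { $, ')', 'or' }

For E':
  PREDICT(E' → or A E') = { 'or' }
  PREDICT(E' → ε) = { $, ')' }
For A':
  PREDICT(A' → '-' F A') = { '-' }
  PREDICT(A' → ε) = { $, ')', 'or' }
For F:
  PREDICT(F → id) = { 'id' }
  PREDICT(F → num) = { 'num' }
  PREDICT(F → '(' E ')') = { '(' }
E, A have a single production, so nothing to check there.

All predict sets are disjoint. The grammar IS LL(1).

Answer: Yes, the grammar is LL(1).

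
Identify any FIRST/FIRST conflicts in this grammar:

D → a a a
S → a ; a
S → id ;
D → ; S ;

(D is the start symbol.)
No FIRST/FIRST conflicts.

A FIRST/FIRST conflict occurs when two productions N → α and N → β for the same non-terminal have FIRST(α) ∩ FIRST(β) ≠ ∅ (with ε ∈ FIRST of a nullable right-hand side, so two nullable alternatives also conflict).

Productions for D:
  D → a a a: FIRST = { 'a' }
  D → ; S ;: FIRST = { ';' }
Productions for S:
  S → a ; a: FIRST = { 'a' }
  S → id ;: FIRST = { 'id' }

All alternatives of each non-terminal have pairwise disjoint FIRST sets.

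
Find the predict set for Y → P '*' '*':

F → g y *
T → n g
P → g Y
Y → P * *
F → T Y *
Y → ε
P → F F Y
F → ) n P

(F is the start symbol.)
PREDICT(Y → P '*' '*') = (FIRST(RHS) \ {ε}) ∪ (FOLLOW(Y) if ε ∈ FIRST(RHS), i.e. RHS ⇒* ε)
FIRST(P) = { ')', 'g', 'n' }
FIRST(P '*' '*') = { ')', 'g', 'n' }
ε ∉ FIRST(P '*' '*'), so FOLLOW(Y) is not added.
PREDICT(Y → P '*' '*') = { ')', 'g', 'n' }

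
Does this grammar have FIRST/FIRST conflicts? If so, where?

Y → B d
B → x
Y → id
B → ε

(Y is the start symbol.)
No FIRST/FIRST conflicts.

A FIRST/FIRST conflict occurs when two productions N → α and N → β for the same non-terminal have FIRST(α) ∩ FIRST(β) ≠ ∅ (with ε ∈ FIRST of a nullable right-hand side, so two nullable alternatives also conflict).

FIRST sets of the non-terminals at (or reachable through a nullable prefix from) the front of some alternative:
  FIRST(B) = { 'x', ε }

Productions for Y:
  Y → B d: FIRST = { 'd', 'x' }
  Y → id: FIRST = { 'id' }
Productions for B:
  B → x: FIRST = { 'x' }
  B → ε: FIRST = { ε }

All alternatives of each non-terminal have pairwise disjoint FIRST sets.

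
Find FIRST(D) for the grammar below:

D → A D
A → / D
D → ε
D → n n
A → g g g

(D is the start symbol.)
{ '/', 'g', 'n', ε }

FIRST sets of the other non-terminals involved (by the same procedure, iterated to a fixed point):
  FIRST(A) = { '/', 'g' }

From D → A D:
  - A is a non-terminal: add FIRST(A) \ {ε} = { '/', 'g' }
    A is not nullable, so stop
From D → ε:
  - ε-production, so ε ∈ FIRST(D)
From D → n n:
  - n is a terminal: add 'n' and stop

Collecting: FIRST(D) = { '/', 'g', 'n', ε }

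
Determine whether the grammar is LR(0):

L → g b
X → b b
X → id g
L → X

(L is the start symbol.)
Yes, the grammar is LR(0)

Augment with L' → L and build the canonical LR(0) collection (I0 = CLOSURE({[L' → . L]}), then GOTO on every symbol after a dot until no new states appear). It has 9 states:
  I0: { [L → . X], [L → . g b], [L' → . L], [X → . b b], [X → . id g] }  — shift
  I1: { [L' → L .] }  — accept
  I2: { [L → X .] }  — reduce
  I3: { [X → b . b] }  — shift
  I4: { [L → g . b] }  — shift
  I5: { [X → id . g] }  — shift
  I6: { [X → id g .] }  — reduce
  I7: { [L → g b .] }  — reduce
  I8: { [X → b b .] }  — reduce

Every state is either a pure shift/goto state or contains exactly one complete item and nothing to shift — no conflicts. The grammar is LR(0).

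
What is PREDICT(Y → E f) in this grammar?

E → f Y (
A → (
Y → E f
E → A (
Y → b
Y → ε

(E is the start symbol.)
PREDICT(Y → E f) = (FIRST(RHS) \ {ε}) ∪ (FOLLOW(Y) if ε ∈ FIRST(RHS), i.e. RHS ⇒* ε)
FIRST(E) = { '(', 'f' }
FIRST(E f) = { '(', 'f' }
ε ∉ FIRST(E f), so FOLLOW(Y) is not added.
PREDICT(Y → E f) = { '(', 'f' }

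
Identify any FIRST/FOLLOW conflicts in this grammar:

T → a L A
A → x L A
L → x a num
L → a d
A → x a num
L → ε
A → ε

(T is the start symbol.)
A FIRST/FOLLOW conflict occurs when a non-terminal N has a nullable alternative N → β (β ⇒* ε) and another alternative N → α with FIRST(α) ∩ FOLLOW(N) ≠ ∅: on such a lookahead the parser cannot decide between expanding α and letting N vanish via β.

Nullable non-terminals: A, L.

A: nullable alternative(s) A → ε; FOLLOW(A) = { $ }
  A → x L A: FIRST \ {ε} = { 'x' } — disjoint from FOLLOW(A)
  A → x a num: FIRST \ {ε} = { 'x' } — disjoint from FOLLOW(A)
  A → ε: FIRST \ {ε} = { } — this is the only nullable alternative, skip

L: nullable alternative(s) L → ε; FOLLOW(L) = { $, 'x' }
  L → x a num: FIRST \ {ε} = { 'x' } — overlaps FOLLOW(L) on { 'x' }: CONFLICT
  L → a d: FIRST \ {ε} = { 'a' } — disjoint from FOLLOW(L)
  L → ε: FIRST \ {ε} = { } — this is the only nullable alternative, skip

T has no nullable alternative, so no FIRST/FOLLOW check is needed there.

So the grammar has 1 FIRST/FOLLOW conflict (marked CONFLICT above).

Answer: Yes. L → x a num with FOLLOW(L) on { 'x' }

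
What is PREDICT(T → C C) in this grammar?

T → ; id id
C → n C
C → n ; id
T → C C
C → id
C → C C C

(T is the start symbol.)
{ 'id', 'n' }

PREDICT(T → C C) = (FIRST(RHS) \ {ε}) ∪ (FOLLOW(T) if ε ∈ FIRST(RHS), i.e. RHS ⇒* ε)
FIRST(C) = { 'id', 'n' }
FIRST(C C) = { 'id', 'n' }
ε ∉ FIRST(C C), so FOLLOW(T) is not added.
PREDICT(T → C C) = { 'id', 'n' }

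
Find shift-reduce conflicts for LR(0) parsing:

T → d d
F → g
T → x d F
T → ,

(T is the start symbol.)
No shift-reduce conflicts

A shift-reduce conflict occurs when an LR(0) state has both:
  - a complete (reduce) item [A → α .] (dot at the end), and
  - a shift item [B → β . c γ] (dot before a terminal).

Augment with T' → T and build the canonical LR(0) collection (I0 = CLOSURE({[T' → . T]}), then GOTO on every symbol after a dot until no new states appear). It has 9 states:
  I0: { [T → . ,], [T → . d d], [T → . x d F], [T' → . T] }  — shift
  I1: { [T → , .] }  — reduce
  I2: { [T' → T .] }  — accept
  I3: { [T → d . d] }  — shift
  I4: { [T → x . d F] }  — shift
  I5: { [F → . g], [T → x d . F] }  — shift
  I6: { [T → x d F .] }  — reduce
  I7: { [F → g .] }  — reduce
  I8: { [T → d d .] }  — reduce

No state contains both a complete item and a shift item.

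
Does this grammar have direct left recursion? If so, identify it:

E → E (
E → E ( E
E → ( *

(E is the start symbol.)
Direct left recursion occurs when N → N α for some non-terminal N (the right-hand side begins with the left-hand side itself).

E → E (: LEFT RECURSIVE (starts with E)
E → E ( E: LEFT RECURSIVE (starts with E)
E → ( *: starts with '('

The grammar has direct left recursion on: E.

Answer: Yes, E is left-recursive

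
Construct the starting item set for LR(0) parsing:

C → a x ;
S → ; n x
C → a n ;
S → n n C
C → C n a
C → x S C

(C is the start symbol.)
First, augment the grammar with C' → C
I₀ = CLOSURE({ [C' → . C] }):
  [C' → . C] has the dot before C: add [C → . a x ;], [C → . a n ;], [C → . C n a], [C → . x S C]
No further items can be added.

I₀ = { [C → . C n a], [C → . a n ;], [C → . a x ;], [C → . x S C], [C' → . C] }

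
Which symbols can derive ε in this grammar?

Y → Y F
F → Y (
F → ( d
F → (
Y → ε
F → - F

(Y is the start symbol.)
A non-terminal is nullable if it can derive ε (the empty string): either it has an ε-production, or it has a production whose right-hand side consists entirely of nullable non-terminals.

ε-productions: Y → ε
So Y is immediately nullable.
No further non-terminal can be added: every production for the remaining non-terminals contains a terminal or a non-nullable non-terminal.
Nullable = { 'Y' }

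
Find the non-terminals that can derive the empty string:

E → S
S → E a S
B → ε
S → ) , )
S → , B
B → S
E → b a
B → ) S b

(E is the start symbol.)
{ 'B' }

A non-terminal is nullable if it can derive ε (the empty string): either it has an ε-production, or it has a production whose right-hand side consists entirely of nullable non-terminals.

ε-productions: B → ε
So B is immediately nullable.
No further non-terminal can be added: every production for the remaining non-terminals contains a terminal or a non-nullable non-terminal.
Nullable = { 'B' }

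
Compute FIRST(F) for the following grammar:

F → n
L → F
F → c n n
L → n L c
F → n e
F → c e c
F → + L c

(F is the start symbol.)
To compute FIRST(F), examine every production with F on the left-hand side, reading each right-hand side left to right until a non-nullable symbol is reached.

From F → n:
  - n is a terminal: add 'n' and stop
From F → c n n:
  - c is a terminal: add 'c' and stop
From F → n e:
  - n is a terminal: add 'n' and stop
From F → c e c:
  - c is a terminal: add 'c' and stop
From F → + L c:
  - '+' is a terminal: add '+' and stop

Collecting: FIRST(F) = { '+', 'c', 'n' }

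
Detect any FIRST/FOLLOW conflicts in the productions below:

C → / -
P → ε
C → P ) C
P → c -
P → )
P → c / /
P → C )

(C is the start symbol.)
Nullable non-terminals: P.
FIRST sets used below: FIRST(C) = { ')', '/', 'c' }

P: nullable alternative(s) P → ε; FOLLOW(P) = { ')' }
  P → ε: FIRST \ {ε} = { } — this is the only nullable alternative, skip
  P → c -: FIRST \ {ε} = { 'c' } — disjoint from FOLLOW(P)
  P → ): FIRST \ {ε} = { ')' } — overlaps FOLLOW(P) on { ')' }: CONFLICT
  P → c / /: FIRST \ {ε} = { 'c' } — disjoint from FOLLOW(P)
  P → C ): FIRST \ {ε} = { ')', '/', 'c' } — overlaps FOLLOW(P) on { ')' }: CONFLICT

C has no nullable alternative, so no FIRST/FOLLOW check is needed there.

So the grammar has 2 FIRST/FOLLOW conflicts (marked CONFLICT above).

Answer: Yes. P → ')' with FOLLOW(P) on { ')' }; P → C ')' with FOLLOW(P) on { ')' }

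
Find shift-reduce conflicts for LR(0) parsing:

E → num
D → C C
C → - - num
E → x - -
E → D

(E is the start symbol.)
A shift-reduce conflict occurs when an LR(0) state has both:
  - a complete (reduce) item [A → α .] (dot at the end), and
  - a shift item [B → β . c γ] (dot before a terminal).

Augment with E' → E and build the canonical LR(0) collection (I0 = CLOSURE({[E' → . E]}), then GOTO on every symbol after a dot until no new states appear). It has 12 states:
  I0: { [C → . - - num], [D → . C C], [E → . D], [E → . num], [E → . x - -], [E' → . E] }  — shift
  I1: { [C → - . - num] }  — shift
  I2: { [C → . - - num], [D → C . C] }  — shift
  I3: { [E → D .] }  — reduce
  I4: { [E' → E .] }  — accept
  I5: { [E → num .] }  — reduce
  I6: { [E → x . - -] }  — shift
  I7: { [E → x - . -] }  — shift
  I8: { [E → x - - .] }  — reduce
  I9: { [D → C C .] }  — reduce
  I10: { [C → - - . num] }  — shift
  I11: { [C → - - num .] }  — reduce

No state contains both a complete item and a shift item.

Answer: No shift-reduce conflicts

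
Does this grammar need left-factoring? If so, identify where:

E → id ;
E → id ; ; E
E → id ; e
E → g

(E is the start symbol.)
Left-factoring is needed when two productions for the same non-terminal
share a common prefix on the right-hand side.

Productions for E:
  E → id ;
  E → id ; ; E
  E → id ; e
  E → g

Found common prefix 'id ;' in productions for E

Answer: Yes, E has productions with common prefix 'id ;'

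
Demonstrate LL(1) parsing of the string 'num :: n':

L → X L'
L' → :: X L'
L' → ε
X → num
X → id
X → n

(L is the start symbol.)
Stack is shown with the top on the left.

Stack      Input       Action
-----------------------------
L $        num :: n $  output L → X L'
X L' $     num :: n $  output X → num
num L' $   num :: n $  match 'num'
L' $       :: n $      output L' → :: X L'
:: X L' $  :: n $      match '::'
X L' $     n $         output X → n
n L' $     n $         match 'n'
L' $       $           output L' → ε
$          $           accept

The string is accepted.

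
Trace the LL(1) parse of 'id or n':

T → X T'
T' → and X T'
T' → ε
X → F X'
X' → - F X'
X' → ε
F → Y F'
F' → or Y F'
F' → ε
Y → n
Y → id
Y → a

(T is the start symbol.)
Stack is shown with the top on the left.

Stack            Input      Action
----------------------------------
T $              id or n $  output T → X T'
X T' $           id or n $  output X → F X'
F X' T' $        id or n $  output F → Y F'
Y F' X' T' $     id or n $  output Y → id
id F' X' T' $    id or n $  match 'id'
F' X' T' $       or n $     output F' → or Y F'
or Y F' X' T' $  or n $     match 'or'
Y F' X' T' $     n $        output Y → n
n F' X' T' $     n $        match 'n'
F' X' T' $       $          output F' → ε
X' T' $          $          output X' → ε
T' $             $          output T' → ε
$                $          accept

The string is accepted.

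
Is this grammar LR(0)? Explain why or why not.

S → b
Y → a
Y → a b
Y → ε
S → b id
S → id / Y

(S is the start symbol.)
No. Shift-reduce conflict between [S → b .] and [S → b . id]

A grammar is LR(0) if no state in the canonical LR(0) collection has:
  - both a shift item (dot before a terminal) and a complete item (shift-reduce conflict), or
  - two or more complete items (reduce-reduce conflict; the accept item [S' → S .] counts as a complete item here).

Augment with S' → S and build the canonical LR(0) collection (I0 = CLOSURE({[S' → . S]}), then GOTO on every symbol after a dot until no new states appear). It has 9 states:
  I0: { [S → . b id], [S → . b], [S → . id / Y], [S' → . S] }  — shift
  I1: { [S' → S .] }  — accept
  I2: { [S → b . id], [S → b .] }  — shift, reduce
  I3: { [S → id . / Y] }  — shift
  I4: { [S → id / . Y], [Y → . a b], [Y → . a], [Y → .] }  — shift, reduce
  I5: { [S → id / Y .] }  — reduce
  I6: { [Y → a . b], [Y → a .] }  — shift, reduce
  I7: { [Y → a b .] }  — reduce
  I8: { [S → b id .] }  — reduce

Conflict in state I2:
  Shift-reduce conflict between [S → b .] and [S → b . id]
So the grammar is NOT LR(0).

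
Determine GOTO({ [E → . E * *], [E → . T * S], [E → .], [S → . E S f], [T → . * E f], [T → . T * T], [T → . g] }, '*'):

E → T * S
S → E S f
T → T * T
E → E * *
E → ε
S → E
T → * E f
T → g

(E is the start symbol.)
{ [E → . E * *], [E → . T * S], [E → .], [T → * . E f], [T → . * E f], [T → . T * T], [T → . g] }

GOTO(I, '*') = CLOSURE({ [A → αX.β] : [A → α.Xβ] ∈ I, X = '*' })

Items with dot before '*', with the dot advanced:
  [T → . * E f] → [T → * . E f]
Closure of the advanced items:
  [T → * . E f] has the dot before E: add [E → . T * S], [E → . E * *], [E → .]
  [E → . T * S] has the dot before T: add [T → . T * T], [T → . * E f], [T → . g]

GOTO = { [E → . E * *], [E → . T * S], [E → .], [T → * . E f], [T → . * E f], [T → . T * T], [T → . g] }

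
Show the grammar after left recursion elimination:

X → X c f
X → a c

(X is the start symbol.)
X → a c X'
X' → c f X'
X' → ε

X is directly left-recursive. The standard transformation for
  A → A α₁ | ... | A α_m | β₁ | ... | β_n
is
  A  → β₁ A' | ... | β_n A'
  A' → α₁ A' | ... | α_m A' | ε

X → a c becomes X → a c X'
X → X c f becomes X' → c f X'
Add X' → ε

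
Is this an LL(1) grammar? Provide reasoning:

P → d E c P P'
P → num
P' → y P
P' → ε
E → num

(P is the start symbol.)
Relevant sets:
  FOLLOW(P') = { $, 'y' }

For P:
  PREDICT(P → d E c P P') = { 'd' }
  PREDICT(P → num) = { 'num' }
For P':
  PREDICT(P' → y P) = { 'y' }
  PREDICT(P' → ε) = { $, 'y' }
E has a single production, so nothing to check there.

Conflict found: Predict set conflict for P': { 'y' }
The grammar is NOT LL(1).

Answer: No. Predict set conflict for P': { 'y' }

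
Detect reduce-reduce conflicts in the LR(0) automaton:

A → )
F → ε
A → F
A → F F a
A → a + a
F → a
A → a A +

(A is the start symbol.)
Yes — I3: [A → F .] vs [F → .]; I4: [F → .] vs [F → a .]

Augment with A' → A and build the canonical LR(0) collection (I0 = CLOSURE({[A' → . A]}), then GOTO on every symbol after a dot until no new states appear). It has 12 states:
  I0: { [A → . )], [A → . F F a], [A → . F], [A → . a + a], [A → . a A +], [A' → . A], [F → . a], [F → .] }  — shift, reduce
  I1: { [A → ) .] }  — reduce
  I2: { [A' → A .] }  — accept
  I3: { [A → F . F a], [A → F .], [F → . a], [F → .] }  — shift, 2 reduces
  I4: { [A → . )], [A → . F F a], [A → . F], [A → . a + a], [A → . a A +], [A → a . + a], [A → a . A +], [F → . a], [F → .], [F → a .] }  — shift, 2 reduces
  I5: { [A → a + . a] }  — shift
  I6: { [A → a A . +] }  — shift
  I7: { [A → a A + .] }  — reduce
  I8: { [A → a + a .] }  — reduce
  I9: { [A → F F . a] }  — shift
  I10: { [F → a .] }  — reduce
  I11: { [A → F F a .] }  — reduce

I3 contains complete items [A → F .], [F → .] — reduce-reduce conflict.
I4 contains complete items [F → .], [F → a .] — reduce-reduce conflict.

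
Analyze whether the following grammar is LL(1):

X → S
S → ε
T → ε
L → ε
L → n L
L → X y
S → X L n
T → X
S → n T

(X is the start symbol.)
No. Predict set conflict for S: { 'n', 'y' }

Relevant sets:
  FIRST(X) = { 'n', 'y', ε }
  FIRST(L) = { 'n', 'y', ε }
  FOLLOW(S) = { $, 'n', 'y' }
  FOLLOW(T) = { $, 'n', 'y' }
  FOLLOW(L) = { 'n' }

For S:
  PREDICT(S → ε) = { $, 'n', 'y' }
  PREDICT(S → X L n) = { 'n', 'y' }
  PREDICT(S → n T) = { 'n' }
For T:
  PREDICT(T → ε) = { $, 'n', 'y' }
  PREDICT(T → X) = { $, 'n', 'y' }
For L:
  PREDICT(L → ε) = { 'n' }
  PREDICT(L → n L) = { 'n' }
  PREDICT(L → X y) = { 'n', 'y' }
X has a single production, so nothing to check there.

Conflict found: Predict set conflict for S: { 'n', 'y' }
The grammar is NOT LL(1).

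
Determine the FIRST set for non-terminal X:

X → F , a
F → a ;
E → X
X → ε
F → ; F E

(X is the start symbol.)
To compute FIRST(X), examine every production with X on the left-hand side, reading each right-hand side left to right until a non-nullable symbol is reached.

FIRST sets of the other non-terminals involved (by the same procedure, iterated to a fixed point):
  FIRST(F) = { ';', 'a' }

From X → F , a:
  - F is a non-terminal: add FIRST(F) \ {ε} = { ';', 'a' }
    F is not nullable, so stop
From X → ε:
  - ε-production, so ε ∈ FIRST(X)

Collecting: FIRST(X) = { ';', 'a', ε }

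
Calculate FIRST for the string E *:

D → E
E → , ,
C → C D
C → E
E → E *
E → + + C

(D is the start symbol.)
FIRST sets of the non-terminals involved (from the grammar, by fixed-point iteration):
  FIRST(E) = { '+', ',' }

To compute FIRST(E *), process the symbols left to right:
Symbol E is a non-terminal. Add FIRST(E) \ {ε} = { '+', ',' }
E is not nullable (ε ∉ FIRST(E)), so stop here.
FIRST(E *) = { '+', ',' }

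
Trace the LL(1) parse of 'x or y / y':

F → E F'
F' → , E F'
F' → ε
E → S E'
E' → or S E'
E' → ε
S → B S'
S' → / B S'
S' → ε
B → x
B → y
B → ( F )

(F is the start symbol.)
LL(1) parsing maintains a stack (initially the start symbol over $) and the input. At each step: if the stack top is a terminal, match it against the current input token; if it is a non-terminal N, replace it with the RHS of M[N, lookahead] (the unique production whose predict set contains the lookahead).

Stack is shown with the top on the left.

Stack           Input         Action
------------------------------------
F $             x or y / y $  output F → E F'
E F' $          x or y / y $  output E → S E'
S E' F' $       x or y / y $  output S → B S'
B S' E' F' $    x or y / y $  output B → x
x S' E' F' $    x or y / y $  match 'x'
S' E' F' $      or y / y $    output S' → ε
E' F' $         or y / y $    output E' → or S E'
or S E' F' $    or y / y $    match 'or'
S E' F' $       y / y $       output S → B S'
B S' E' F' $    y / y $       output B → y
y S' E' F' $    y / y $       match 'y'
S' E' F' $      / y $         output S' → / B S'
/ B S' E' F' $  / y $         match '/'
B S' E' F' $    y $           output B → y
y S' E' F' $    y $           match 'y'
S' E' F' $      $             output S' → ε
E' F' $         $             output E' → ε
F' $            $             output F' → ε
$               $             accept

The string is accepted.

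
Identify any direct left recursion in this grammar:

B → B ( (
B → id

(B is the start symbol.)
B → B ( (: LEFT RECURSIVE (starts with B)
B → id: starts with id

The grammar has direct left recursion on: B.

Answer: Yes, B is left-recursive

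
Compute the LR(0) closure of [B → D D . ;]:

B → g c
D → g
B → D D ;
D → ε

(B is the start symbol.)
Start with: [B → D D . ;]
The dot precedes the terminal ';', so nothing is added.

CLOSURE = { [B → D D . ;] }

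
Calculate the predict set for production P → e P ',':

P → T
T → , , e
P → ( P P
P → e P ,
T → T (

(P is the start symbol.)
PREDICT(P → e P ',') = (FIRST(RHS) \ {ε}) ∪ (FOLLOW(P) if ε ∈ FIRST(RHS), i.e. RHS ⇒* ε)
FIRST(e P ',') = { 'e' }
ε ∉ FIRST(e P ','), so FOLLOW(P) is not added.
PREDICT(P → e P ',') = { 'e' }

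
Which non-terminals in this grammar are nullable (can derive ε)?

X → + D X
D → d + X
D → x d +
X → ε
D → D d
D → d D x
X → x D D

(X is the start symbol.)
A non-terminal is nullable if it can derive ε (the empty string): either it has an ε-production, or it has a production whose right-hand side consists entirely of nullable non-terminals.

ε-productions: X → ε
So X is immediately nullable.
No further non-terminal can be added: every production for the remaining non-terminals contains a terminal or a non-nullable non-terminal.
Nullable = { 'X' }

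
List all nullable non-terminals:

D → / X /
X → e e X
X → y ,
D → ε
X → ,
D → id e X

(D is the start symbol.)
{ 'D' }

A non-terminal is nullable if it can derive ε (the empty string): either it has an ε-production, or it has a production whose right-hand side consists entirely of nullable non-terminals.

ε-productions: D → ε
So D is immediately nullable.
No further non-terminal can be added: every production for the remaining non-terminals contains a terminal or a non-nullable non-terminal.
Nullable = { 'D' }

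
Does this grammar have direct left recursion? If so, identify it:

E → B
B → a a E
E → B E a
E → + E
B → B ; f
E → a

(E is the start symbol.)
Direct left recursion occurs when N → N α for some non-terminal N (the right-hand side begins with the left-hand side itself).

E → B: starts with B
B → a a E: starts with a
E → B E a: starts with B
E → + E: starts with '+'
B → B ; f: LEFT RECURSIVE (starts with B)
E → a: starts with a

The grammar has direct left recursion on: B.

Answer: Yes, B is left-recursive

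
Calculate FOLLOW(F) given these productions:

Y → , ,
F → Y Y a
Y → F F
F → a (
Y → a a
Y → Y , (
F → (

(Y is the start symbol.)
In Y → F F: F is followed by F, add FIRST(F) \ {ε} = { '(', ',', 'a' }
In Y → F F: F is at the end, add FOLLOW(Y)

The FOLLOW sets referred to above (computed the same way, to a fixed point):
  FOLLOW(Y) = { $, '(', ',', 'a' }

Taking the union: FOLLOW(F) = { $, '(', ',', 'a' }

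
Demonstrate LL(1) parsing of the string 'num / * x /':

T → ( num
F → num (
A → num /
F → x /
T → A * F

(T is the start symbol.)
LL(1) parsing maintains a stack (initially the start symbol over $) and the input. At each step: if the stack top is a terminal, match it against the current input token; if it is a non-terminal N, replace it with the RHS of M[N, lookahead] (the unique production whose predict set contains the lookahead).

Stack is shown with the top on the left.

Stack        Input          Action
----------------------------------
T $          num / * x / $  output T → A * F
A * F $      num / * x / $  output A → num /
num / * F $  num / * x / $  match 'num'
/ * F $      / * x / $      match '/'
* F $        * x / $        match '*'
F $          x / $          output F → x /
x / $        x / $          match 'x'
/ $          / $            match '/'
$            $              accept

The string is accepted.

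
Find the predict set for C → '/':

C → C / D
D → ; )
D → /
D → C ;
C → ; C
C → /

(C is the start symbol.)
PREDICT(C → '/') = (FIRST(RHS) \ {ε}) ∪ (FOLLOW(C) if ε ∈ FIRST(RHS), i.e. RHS ⇒* ε)
FIRST('/') = { '/' }
ε ∉ FIRST('/'), so FOLLOW(C) is not added.
PREDICT(C → '/') = { '/' }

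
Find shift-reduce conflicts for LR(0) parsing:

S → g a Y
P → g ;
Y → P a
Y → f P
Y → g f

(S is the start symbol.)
A shift-reduce conflict occurs when an LR(0) state has both:
  - a complete (reduce) item [A → α .] (dot at the end), and
  - a shift item [B → β . c γ] (dot before a terminal).

Augment with S' → S and build the canonical LR(0) collection (I0 = CLOSURE({[S' → . S]}), then GOTO on every symbol after a dot until no new states appear). It has 13 states:
  I0: { [S → . g a Y], [S' → . S] }  — shift
  I1: { [S' → S .] }  — accept
  I2: { [S → g . a Y] }  — shift
  I3: { [P → . g ;], [S → g a . Y], [Y → . P a], [Y → . f P], [Y → . g f] }  — shift
  I4: { [Y → P . a] }  — shift
  I5: { [S → g a Y .] }  — reduce
  I6: { [P → . g ;], [Y → f . P] }  — shift
  I7: { [P → g . ;], [Y → g . f] }  — shift
  I8: { [P → g ; .] }  — reduce
  I9: { [Y → g f .] }  — reduce
  I10: { [Y → f P .] }  — reduce
  I11: { [P → g . ;] }  — shift
  I12: { [Y → P a .] }  — reduce

No state contains both a complete item and a shift item.

Answer: No shift-reduce conflicts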